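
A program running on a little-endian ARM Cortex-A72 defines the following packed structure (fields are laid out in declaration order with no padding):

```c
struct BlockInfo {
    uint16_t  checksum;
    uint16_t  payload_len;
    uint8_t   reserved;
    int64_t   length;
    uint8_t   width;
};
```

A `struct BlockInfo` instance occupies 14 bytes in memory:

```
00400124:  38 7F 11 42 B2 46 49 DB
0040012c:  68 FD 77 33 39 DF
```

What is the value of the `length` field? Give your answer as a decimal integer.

`length` follows `checksum` (2 B), `payload_len` (2 B), `reserved` (1 B), so it starts at offset 2 + 2 + 1 = 5 and occupies 8 bytes.
Bytes at offsets 5..12: 46 49 DB 68 FD 77 33 39.
Little-endian: lowest address holds the least-significant byte.
Reassemble most-significant byte first: 39 33 77 FD 68 DB 49 46 → 0x393377FD68DB4946.
0x393377FD68DB4946 = 4121770014243768646.

4121770014243768646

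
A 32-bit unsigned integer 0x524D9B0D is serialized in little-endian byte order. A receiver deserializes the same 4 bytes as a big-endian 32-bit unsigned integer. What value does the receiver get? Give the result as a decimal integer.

228281682

Stored little-endian, the bytes at ascending addresses are 0D 9B 4D 52.
Read back as big-endian, the last byte is least significant, giving 0x0D9B4D52.
0x0D9B4D52 = 228281682.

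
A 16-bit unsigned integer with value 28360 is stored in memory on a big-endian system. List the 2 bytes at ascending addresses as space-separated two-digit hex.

28360 in hexadecimal, padded to 16 bits, is 0x6EC8.
Split into bytes (most-significant first): 6E C8.
Big-endian stores the most-significant byte at the lowest address.
So the memory order matches the most-significant-first order: 6E C8.

6E C8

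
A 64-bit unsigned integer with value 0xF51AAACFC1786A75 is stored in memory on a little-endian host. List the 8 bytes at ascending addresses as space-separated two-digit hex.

75 6A 78 C1 CF AA 1A F5

Split into bytes (most-significant first): F5 1A AA CF C1 78 6A 75.
In little-endian order the low byte comes first in memory.
So at ascending addresses the bytes are 75 6A 78 C1 CF AA 1A F5.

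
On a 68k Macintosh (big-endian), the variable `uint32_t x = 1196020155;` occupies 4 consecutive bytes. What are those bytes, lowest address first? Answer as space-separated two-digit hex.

47 49 D1 BB

1196020155 in hexadecimal, padded to 32 bits, is 0x4749D1BB.
Split into bytes (most-significant first): 47 49 D1 BB.
In big-endian order the high byte comes first in memory.
So the memory order matches the most-significant-first order: 47 49 D1 BB.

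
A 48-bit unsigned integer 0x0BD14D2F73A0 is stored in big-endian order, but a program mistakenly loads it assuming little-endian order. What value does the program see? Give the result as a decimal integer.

Stored big-endian, the bytes at ascending addresses are 0B D1 4D 2F 73 A0.
Read back as little-endian, the first byte is least significant, giving 0xA0732F4DD10B.
0xA0732F4DD10B = 176416575312139.

176416575312139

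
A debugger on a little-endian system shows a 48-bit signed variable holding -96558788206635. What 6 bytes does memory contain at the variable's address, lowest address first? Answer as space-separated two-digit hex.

Two's complement of -96558788206635 in 48 bits: 96558788206635 = 0x57D1D845602B; invert → 0xA82E27BA9FD4; add 1 → 0xA82E27BA9FD5.
Split into bytes (most-significant first): A8 2E 27 BA 9F D5.
Little-endian stores the least-significant byte at the lowest address.
So at ascending addresses the bytes are D5 9F BA 27 2E A8.

D5 9F BA 27 2E A8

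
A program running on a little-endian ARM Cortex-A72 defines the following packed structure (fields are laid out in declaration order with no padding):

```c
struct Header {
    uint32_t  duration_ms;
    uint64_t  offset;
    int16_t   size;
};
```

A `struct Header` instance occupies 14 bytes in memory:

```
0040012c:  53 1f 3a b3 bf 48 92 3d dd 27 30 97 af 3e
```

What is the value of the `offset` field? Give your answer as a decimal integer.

`offset` follows `duration_ms` (4 bytes), so it starts at byte offset 4 and occupies 8 bytes.
Bytes at offsets 4..11: BF 48 92 3D DD 27 30 97.
Little-endian stores the least-significant byte at the lowest address.
Reassemble most-significant byte first: 97 30 27 DD 3D 92 48 BF → 0x973027DD3D9248BF.
0x973027DD3D9248BF = 10894251329783482559.

10894251329783482559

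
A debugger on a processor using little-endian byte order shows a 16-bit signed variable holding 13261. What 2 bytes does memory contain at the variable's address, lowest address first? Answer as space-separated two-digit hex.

13261 in hexadecimal, padded to 16 bits, is 0x33CD.
Split into bytes (most-significant first): 33 CD.
In little-endian order the low byte comes first in memory.
So at ascending addresses the bytes are CD 33.

CD 33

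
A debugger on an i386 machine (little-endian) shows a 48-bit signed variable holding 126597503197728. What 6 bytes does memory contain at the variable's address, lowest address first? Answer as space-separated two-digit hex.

126597503197728 in hexadecimal, padded to 48 bits, is 0x7323C7352220.
Split into bytes (most-significant first): 73 23 C7 35 22 20.
Little-endian: lowest address holds the least-significant byte.
So at ascending addresses the bytes are 20 22 35 C7 23 73.

20 22 35 C7 23 73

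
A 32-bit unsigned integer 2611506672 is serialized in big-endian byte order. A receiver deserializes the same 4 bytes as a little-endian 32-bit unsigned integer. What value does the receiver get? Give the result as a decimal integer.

2611506672 in 32-bit hexadecimal is 0x9BA86DF0.
Stored big-endian, the bytes at ascending addresses are 9B A8 6D F0.
Read back as little-endian, the first byte is least significant, giving 0xF06DA89B.
0xF06DA89B = 4033718427.

4033718427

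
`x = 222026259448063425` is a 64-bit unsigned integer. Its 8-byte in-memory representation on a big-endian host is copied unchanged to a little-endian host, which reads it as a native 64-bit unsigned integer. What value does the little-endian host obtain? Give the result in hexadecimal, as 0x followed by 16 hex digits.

0xC1E535E5B4CB1403

222026259448063425 in 64-bit hexadecimal is 0x0314CBB4E535E5C1.
Stored big-endian, the bytes at ascending addresses are 03 14 CB B4 E5 35 E5 C1.
Read back as little-endian, the first byte is least significant, giving 0xC1E535E5B4CB1403.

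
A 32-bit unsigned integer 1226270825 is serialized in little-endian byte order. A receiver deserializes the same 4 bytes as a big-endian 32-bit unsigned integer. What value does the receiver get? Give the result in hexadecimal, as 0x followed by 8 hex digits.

0x69681749

1226270825 in 32-bit hexadecimal is 0x49176869.
Stored little-endian, the bytes at ascending addresses are 69 68 17 49.
Read back as big-endian, the last byte is least significant, giving 0x69681749.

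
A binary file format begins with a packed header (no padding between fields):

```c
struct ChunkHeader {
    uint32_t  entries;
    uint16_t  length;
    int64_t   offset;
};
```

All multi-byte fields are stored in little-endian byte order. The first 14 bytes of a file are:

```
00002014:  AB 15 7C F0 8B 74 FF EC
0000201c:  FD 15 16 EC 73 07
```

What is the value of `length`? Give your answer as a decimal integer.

`length` follows `entries` (4 bytes), so it starts at byte offset 4 and occupies 2 bytes.
Bytes at offsets 4..5: 8B 74.
Little-endian: lowest address holds the least-significant byte.
Reassemble most-significant byte first: 74 8B → 0x748B.
0x748B = 29835.

29835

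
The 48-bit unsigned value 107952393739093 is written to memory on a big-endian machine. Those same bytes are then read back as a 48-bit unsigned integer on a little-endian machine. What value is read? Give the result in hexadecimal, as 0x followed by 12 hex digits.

0x55DB14A02E62

107952393739093 in 48-bit hexadecimal is 0x622EA014DB55.
Stored big-endian, the bytes at ascending addresses are 62 2E A0 14 DB 55.
Read back as little-endian, the first byte is least significant, giving 0x55DB14A02E62.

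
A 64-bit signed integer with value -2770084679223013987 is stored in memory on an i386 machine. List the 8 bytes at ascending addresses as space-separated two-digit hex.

9D 0D 29 29 A9 AE 8E D9

Two's complement of -2770084679223013987 in 64 bits: 2770084679223013987 = 0x26715156D6D6F263; invert → 0xD98EAEA929290D9C; add 1 → 0xD98EAEA929290D9D.
Split into bytes (most-significant first): D9 8E AE A9 29 29 0D 9D.
In little-endian order the low byte comes first in memory.
So at ascending addresses the bytes are 9D 0D 29 29 A9 AE 8E D9.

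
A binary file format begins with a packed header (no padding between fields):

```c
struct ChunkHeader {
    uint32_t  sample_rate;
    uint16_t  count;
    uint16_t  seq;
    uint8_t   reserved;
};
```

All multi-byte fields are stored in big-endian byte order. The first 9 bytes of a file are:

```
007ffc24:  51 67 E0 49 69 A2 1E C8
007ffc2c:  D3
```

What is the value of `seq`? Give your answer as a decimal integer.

7880

`seq` follows `sample_rate` (4 B), `count` (2 B), so it starts at offset 4 + 2 = 6 and occupies 2 bytes.
Bytes at offsets 6..7: 1E C8.
Big-endian: lowest address holds the most-significant byte.
The bytes are already most-significant first: 0x1EC8.
0x1EC8 = 7880.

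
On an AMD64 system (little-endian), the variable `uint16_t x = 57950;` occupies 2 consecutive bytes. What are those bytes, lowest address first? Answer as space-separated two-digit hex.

57950 in hexadecimal, padded to 16 bits, is 0xE25E.
Split into bytes (most-significant first): E2 5E.
Little-endian stores the least-significant byte at the lowest address.
So at ascending addresses the bytes are 5E E2.

5E E2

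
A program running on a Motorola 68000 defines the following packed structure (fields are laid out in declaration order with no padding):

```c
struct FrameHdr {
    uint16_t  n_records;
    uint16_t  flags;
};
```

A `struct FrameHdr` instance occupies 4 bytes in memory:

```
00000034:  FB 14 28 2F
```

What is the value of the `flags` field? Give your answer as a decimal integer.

`flags` follows `n_records` (2 bytes), so it starts at byte offset 2 and occupies 2 bytes.
Bytes at offsets 2..3: 28 2F.
Big-endian: lowest address holds the most-significant byte.
The bytes are already most-significant first: 0x282F.
0x282F = 10287.

10287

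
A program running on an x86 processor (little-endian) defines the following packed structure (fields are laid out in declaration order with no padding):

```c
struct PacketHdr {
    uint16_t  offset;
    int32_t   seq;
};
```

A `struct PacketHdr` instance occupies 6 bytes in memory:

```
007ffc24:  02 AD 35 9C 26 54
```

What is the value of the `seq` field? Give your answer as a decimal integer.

1411816501

`seq` follows `offset` (2 bytes), so it starts at byte offset 2 and occupies 4 bytes.
Bytes at offsets 2..5: 35 9C 26 54.
Little-endian: lowest address holds the least-significant byte.
Reassemble most-significant byte first: 54 26 9C 35 → 0x54269C35.
0x54269C35 = 1411816501.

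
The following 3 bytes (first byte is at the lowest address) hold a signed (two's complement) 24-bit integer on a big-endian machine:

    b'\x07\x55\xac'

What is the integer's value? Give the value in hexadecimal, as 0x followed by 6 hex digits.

In big-endian order the high byte comes first in memory.
The bytes are already most-significant first: 0x0755AC.

0x0755AC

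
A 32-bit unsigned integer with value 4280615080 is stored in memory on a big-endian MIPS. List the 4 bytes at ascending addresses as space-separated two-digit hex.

4280615080 in hexadecimal, padded to 32 bits, is 0xFF2500A8.
Split into bytes (most-significant first): FF 25 00 A8.
In big-endian order the high byte comes first in memory.
So the memory order matches the most-significant-first order: FF 25 00 A8.

FF 25 00 A8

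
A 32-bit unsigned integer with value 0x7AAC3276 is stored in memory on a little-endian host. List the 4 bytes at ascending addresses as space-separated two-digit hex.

76 32 AC 7A

Split into bytes (most-significant first): 7A AC 32 76.
In little-endian order the low byte comes first in memory.
So at ascending addresses the bytes are 76 32 AC 7A.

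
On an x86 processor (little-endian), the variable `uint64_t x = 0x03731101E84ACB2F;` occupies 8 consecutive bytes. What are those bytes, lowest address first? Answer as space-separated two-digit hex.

2F CB 4A E8 01 11 73 03

Split into bytes (most-significant first): 03 73 11 01 E8 4A CB 2F.
Little-endian: lowest address holds the least-significant byte.
So at ascending addresses the bytes are 2F CB 4A E8 01 11 73 03.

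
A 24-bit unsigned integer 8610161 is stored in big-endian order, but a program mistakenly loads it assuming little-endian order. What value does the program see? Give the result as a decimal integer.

8610161 in 24-bit hexadecimal is 0x836171.
Stored big-endian, the bytes at ascending addresses are 83 61 71.
Read back as little-endian, the first byte is least significant, giving 0x716183.
0x716183 = 7430531.

7430531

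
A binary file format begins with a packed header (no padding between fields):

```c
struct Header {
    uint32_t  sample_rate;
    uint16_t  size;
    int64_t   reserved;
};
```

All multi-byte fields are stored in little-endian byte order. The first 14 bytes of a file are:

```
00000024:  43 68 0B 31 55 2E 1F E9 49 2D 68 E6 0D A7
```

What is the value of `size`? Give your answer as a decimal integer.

`size` follows `sample_rate` (4 bytes), so it starts at byte offset 4 and occupies 2 bytes.
Bytes at offsets 4..5: 55 2E.
Little-endian stores the least-significant byte at the lowest address.
Reassemble most-significant byte first: 2E 55 → 0x2E55.
0x2E55 = 11861.

11861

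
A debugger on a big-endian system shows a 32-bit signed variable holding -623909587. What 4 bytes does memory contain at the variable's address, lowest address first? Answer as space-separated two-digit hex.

Two's complement of -623909587 in 32 bits: 623909587 = 0x25301AD3; invert → 0xDACFE52C; add 1 → 0xDACFE52D.
Split into bytes (most-significant first): DA CF E5 2D.
In big-endian order the high byte comes first in memory.
So the memory order matches the most-significant-first order: DA CF E5 2D.

DA CF E5 2D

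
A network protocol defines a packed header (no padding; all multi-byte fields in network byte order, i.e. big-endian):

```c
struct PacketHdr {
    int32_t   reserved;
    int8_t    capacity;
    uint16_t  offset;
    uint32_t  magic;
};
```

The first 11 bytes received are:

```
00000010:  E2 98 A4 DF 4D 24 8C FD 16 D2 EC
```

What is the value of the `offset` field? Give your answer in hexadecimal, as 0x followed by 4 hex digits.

0x248C

`offset` follows `reserved` (4 B), `capacity` (1 B), so it starts at offset 4 + 1 = 5 and occupies 2 bytes.
Bytes at offsets 5..6: 24 8C.
Big-endian stores the most-significant byte at the lowest address.
The bytes are already most-significant first: 0x248C.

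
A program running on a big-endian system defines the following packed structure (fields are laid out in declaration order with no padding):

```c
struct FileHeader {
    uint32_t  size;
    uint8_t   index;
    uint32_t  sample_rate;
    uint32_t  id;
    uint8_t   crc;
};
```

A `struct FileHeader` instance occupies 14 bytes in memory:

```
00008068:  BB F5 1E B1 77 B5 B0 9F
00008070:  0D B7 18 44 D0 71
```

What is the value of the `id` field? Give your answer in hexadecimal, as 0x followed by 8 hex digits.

`id` follows `size` (4 B), `index` (1 B), `sample_rate` (4 B), so it starts at offset 4 + 1 + 4 = 9 and occupies 4 bytes.
Bytes at offsets 9..12: B7 18 44 D0.
In big-endian order the high byte comes first in memory.
The bytes are already most-significant first: 0xB71844D0.

0xB71844D0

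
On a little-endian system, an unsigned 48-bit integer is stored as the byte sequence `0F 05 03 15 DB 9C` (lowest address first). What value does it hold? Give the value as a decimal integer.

Little-endian stores the least-significant byte at the lowest address.
Reassemble most-significant byte first: 9C DB 15 03 05 0F → 0x9CDB1503050F.
0x9CDB1503050F = 172464764290319.

172464764290319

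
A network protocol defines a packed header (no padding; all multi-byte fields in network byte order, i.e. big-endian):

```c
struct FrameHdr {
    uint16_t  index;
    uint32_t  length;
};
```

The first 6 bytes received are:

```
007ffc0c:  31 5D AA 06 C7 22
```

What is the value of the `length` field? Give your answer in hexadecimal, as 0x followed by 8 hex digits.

`length` follows `index` (2 bytes), so it starts at byte offset 2 and occupies 4 bytes.
Bytes at offsets 2..5: AA 06 C7 22.
Big-endian stores the most-significant byte at the lowest address.
The bytes are already most-significant first: 0xAA06C722.

0xAA06C722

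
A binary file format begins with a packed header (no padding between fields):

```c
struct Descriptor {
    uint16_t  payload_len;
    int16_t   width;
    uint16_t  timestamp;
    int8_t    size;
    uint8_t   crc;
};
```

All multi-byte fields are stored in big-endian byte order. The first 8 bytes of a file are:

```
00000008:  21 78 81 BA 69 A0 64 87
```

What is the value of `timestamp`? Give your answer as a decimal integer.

27040

`timestamp` follows `payload_len` (2 B), `width` (2 B), so it starts at offset 2 + 2 = 4 and occupies 2 bytes.
Bytes at offsets 4..5: 69 A0.
Big-endian stores the most-significant byte at the lowest address.
The bytes are already most-significant first: 0x69A0.
0x69A0 = 27040.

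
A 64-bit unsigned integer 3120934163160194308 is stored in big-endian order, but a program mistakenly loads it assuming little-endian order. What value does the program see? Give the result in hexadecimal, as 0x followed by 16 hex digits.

0x045D8B0216C94F2B

3120934163160194308 in 64-bit hexadecimal is 0x2B4FC916028B5D04.
Stored big-endian, the bytes at ascending addresses are 2B 4F C9 16 02 8B 5D 04.
Read back as little-endian, the first byte is least significant, giving 0x045D8B0216C94F2B.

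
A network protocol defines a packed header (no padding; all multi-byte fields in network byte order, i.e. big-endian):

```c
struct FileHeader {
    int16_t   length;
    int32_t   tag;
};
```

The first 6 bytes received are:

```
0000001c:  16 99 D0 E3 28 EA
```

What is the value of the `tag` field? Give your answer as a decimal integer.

-790419222

`tag` follows `length` (2 bytes), so it starts at byte offset 2 and occupies 4 bytes.
Bytes at offsets 2..5: D0 E3 28 EA.
Big-endian: lowest address holds the most-significant byte.
The bytes are already most-significant first: 0xD0E328EA.
Top bit is set, so as a signed 32-bit value this is 0xD0E328EA − 2^32 = -790419222.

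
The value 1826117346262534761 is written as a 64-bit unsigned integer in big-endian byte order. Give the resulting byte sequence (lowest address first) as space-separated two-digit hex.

1826117346262534761 in hexadecimal, padded to 64 bits, is 0x1957AC0D1E284A69.
Split into bytes (most-significant first): 19 57 AC 0D 1E 28 4A 69.
Big-endian: lowest address holds the most-significant byte.
So the memory order matches the most-significant-first order: 19 57 AC 0D 1E 28 4A 69.

19 57 AC 0D 1E 28 4A 69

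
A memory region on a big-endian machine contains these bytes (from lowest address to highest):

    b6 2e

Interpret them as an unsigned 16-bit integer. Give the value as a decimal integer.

46638

In big-endian order the high byte comes first in memory.
The bytes are already most-significant first: 0xB62E.
0xB62E = 46638.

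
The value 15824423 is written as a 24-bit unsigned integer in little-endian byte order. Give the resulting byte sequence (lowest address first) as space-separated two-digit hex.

27 76 F1

15824423 in hexadecimal, padded to 24 bits, is 0xF17627.
Split into bytes (most-significant first): F1 76 27.
Little-endian stores the least-significant byte at the lowest address.
So at ascending addresses the bytes are 27 76 F1.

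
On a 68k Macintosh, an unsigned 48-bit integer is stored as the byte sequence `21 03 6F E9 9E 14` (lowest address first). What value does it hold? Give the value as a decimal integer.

In big-endian order the high byte comes first in memory.
The bytes are already most-significant first: 0x21036FE99E14.
0x21036FE99E14 = 36298646199828.

36298646199828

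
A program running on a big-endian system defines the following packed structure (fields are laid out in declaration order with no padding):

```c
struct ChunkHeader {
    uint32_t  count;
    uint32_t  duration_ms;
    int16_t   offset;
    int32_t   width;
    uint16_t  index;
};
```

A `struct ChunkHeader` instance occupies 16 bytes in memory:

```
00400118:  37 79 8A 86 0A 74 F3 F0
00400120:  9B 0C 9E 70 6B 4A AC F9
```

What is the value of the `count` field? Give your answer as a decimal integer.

`count` is the first field, at byte offset 0, occupying 4 bytes.
Bytes at offsets 0..3: 37 79 8A 86.
In big-endian order the high byte comes first in memory.
The bytes are already most-significant first: 0x37798A86.
0x37798A86 = 930712198.

930712198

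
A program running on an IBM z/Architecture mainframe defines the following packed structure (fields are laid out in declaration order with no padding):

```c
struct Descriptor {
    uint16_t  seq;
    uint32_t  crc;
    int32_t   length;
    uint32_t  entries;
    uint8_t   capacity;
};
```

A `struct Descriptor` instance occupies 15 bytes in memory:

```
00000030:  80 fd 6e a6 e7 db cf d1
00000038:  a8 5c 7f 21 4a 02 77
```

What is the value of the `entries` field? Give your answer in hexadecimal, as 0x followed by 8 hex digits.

0x7F214A02

`entries` follows `seq` (2 B), `crc` (4 B), `length` (4 B), so it starts at offset 2 + 4 + 4 = 10 and occupies 4 bytes.
Bytes at offsets 10..13: 7F 21 4A 02.
In big-endian order the high byte comes first in memory.
The bytes are already most-significant first: 0x7F214A02.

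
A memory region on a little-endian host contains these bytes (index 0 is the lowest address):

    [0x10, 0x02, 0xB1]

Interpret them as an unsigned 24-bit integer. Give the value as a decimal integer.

Little-endian stores the least-significant byte at the lowest address.
Reassemble most-significant byte first: B1 02 10 → 0xB10210.
0xB10210 = 11600400.

11600400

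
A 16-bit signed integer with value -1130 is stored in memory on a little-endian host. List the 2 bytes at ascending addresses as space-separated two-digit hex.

Two's complement of -1130 in 16 bits: 1130 = 0x046A; invert → 0xFB95; add 1 → 0xFB96.
Split into bytes (most-significant first): FB 96.
Little-endian stores the least-significant byte at the lowest address.
So at ascending addresses the bytes are 96 FB.

96 FB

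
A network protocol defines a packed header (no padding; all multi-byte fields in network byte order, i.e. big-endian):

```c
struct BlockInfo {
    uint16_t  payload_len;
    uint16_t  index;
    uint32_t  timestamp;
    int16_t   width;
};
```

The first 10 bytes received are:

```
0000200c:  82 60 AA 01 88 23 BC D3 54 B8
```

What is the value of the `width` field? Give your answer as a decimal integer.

21688

`width` follows `payload_len` (2 B), `index` (2 B), `timestamp` (4 B), so it starts at offset 2 + 2 + 4 = 8 and occupies 2 bytes.
Bytes at offsets 8..9: 54 B8.
Big-endian stores the most-significant byte at the lowest address.
The bytes are already most-significant first: 0x54B8.
0x54B8 = 21688.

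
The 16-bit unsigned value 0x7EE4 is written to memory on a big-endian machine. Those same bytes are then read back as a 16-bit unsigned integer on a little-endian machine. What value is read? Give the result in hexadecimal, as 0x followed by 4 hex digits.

0xE47E

Stored big-endian, the bytes at ascending addresses are 7E E4.
Read back as little-endian, the first byte is least significant, giving 0xE47E.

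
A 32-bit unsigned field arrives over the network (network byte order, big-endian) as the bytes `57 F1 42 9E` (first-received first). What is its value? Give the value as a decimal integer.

Big-endian stores the most-significant byte at the lowest address.
The bytes are already most-significant first: 0x57F1429E.
0x57F1429E = 1475429022.

1475429022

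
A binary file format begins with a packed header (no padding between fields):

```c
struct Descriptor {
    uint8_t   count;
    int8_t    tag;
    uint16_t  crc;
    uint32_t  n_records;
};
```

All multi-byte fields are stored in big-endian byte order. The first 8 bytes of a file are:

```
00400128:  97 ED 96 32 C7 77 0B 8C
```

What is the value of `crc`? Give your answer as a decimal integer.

`crc` follows `count` (1 B), `tag` (1 B), so it starts at offset 1 + 1 = 2 and occupies 2 bytes.
Bytes at offsets 2..3: 96 32.
Big-endian stores the most-significant byte at the lowest address.
The bytes are already most-significant first: 0x9632.
0x9632 = 38450.

38450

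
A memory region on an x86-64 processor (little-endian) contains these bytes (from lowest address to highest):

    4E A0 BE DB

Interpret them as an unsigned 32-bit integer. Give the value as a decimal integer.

3686703182

In little-endian order the low byte comes first in memory.
Reassemble most-significant byte first: DB BE A0 4E → 0xDBBEA04E.
0xDBBEA04E = 3686703182.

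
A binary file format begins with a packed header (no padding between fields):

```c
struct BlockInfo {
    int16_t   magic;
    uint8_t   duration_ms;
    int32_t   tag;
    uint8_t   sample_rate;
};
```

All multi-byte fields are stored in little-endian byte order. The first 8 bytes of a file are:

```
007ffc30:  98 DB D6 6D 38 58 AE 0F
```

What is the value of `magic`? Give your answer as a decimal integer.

`magic` is the first field, at byte offset 0, occupying 2 bytes.
Bytes at offsets 0..1: 98 DB.
In little-endian order the low byte comes first in memory.
Reassemble most-significant byte first: DB 98 → 0xDB98.
Top bit is set, so as a signed 16-bit value this is 0xDB98 − 2^16 = -9320.

-9320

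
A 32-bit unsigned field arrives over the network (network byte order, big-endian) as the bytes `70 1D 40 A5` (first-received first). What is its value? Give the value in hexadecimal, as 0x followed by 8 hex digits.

0x701D40A5

Big-endian stores the most-significant byte at the lowest address.
The bytes are already most-significant first: 0x701D40A5.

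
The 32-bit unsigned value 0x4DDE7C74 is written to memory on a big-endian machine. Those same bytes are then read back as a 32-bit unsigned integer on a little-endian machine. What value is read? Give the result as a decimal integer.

Stored big-endian, the bytes at ascending addresses are 4D DE 7C 74.
Read back as little-endian, the first byte is least significant, giving 0x747CDE4D.
0x747CDE4D = 1954340429.

1954340429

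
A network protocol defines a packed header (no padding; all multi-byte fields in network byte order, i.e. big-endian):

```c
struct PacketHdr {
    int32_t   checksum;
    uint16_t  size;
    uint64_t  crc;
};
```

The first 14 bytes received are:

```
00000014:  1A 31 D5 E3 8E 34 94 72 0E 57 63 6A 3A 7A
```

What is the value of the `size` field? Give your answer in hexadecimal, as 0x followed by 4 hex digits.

0x8E34

`size` follows `checksum` (4 bytes), so it starts at byte offset 4 and occupies 2 bytes.
Bytes at offsets 4..5: 8E 34.
Big-endian stores the most-significant byte at the lowest address.
The bytes are already most-significant first: 0x8E34.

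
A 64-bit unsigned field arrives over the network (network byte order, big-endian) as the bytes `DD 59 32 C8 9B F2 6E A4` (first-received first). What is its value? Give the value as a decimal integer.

15949835392500526756

Big-endian: lowest address holds the most-significant byte.
The bytes are already most-significant first: 0xDD5932C89BF26EA4.
0xDD5932C89BF26EA4 = 15949835392500526756.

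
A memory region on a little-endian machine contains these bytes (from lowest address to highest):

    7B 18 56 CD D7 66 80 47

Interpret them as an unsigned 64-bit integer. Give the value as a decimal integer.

Little-endian stores the least-significant byte at the lowest address.
Reassemble most-significant byte first: 47 80 66 D7 CD 56 18 7B → 0x478066D7CD56187B.
0x478066D7CD56187B = 5152231050760820859.

5152231050760820859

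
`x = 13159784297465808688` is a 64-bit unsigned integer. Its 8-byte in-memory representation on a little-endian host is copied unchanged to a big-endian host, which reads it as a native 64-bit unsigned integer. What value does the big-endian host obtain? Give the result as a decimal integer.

13159784297465808688 in 64-bit hexadecimal is 0xB6A0F21853368730.
Stored little-endian, the bytes at ascending addresses are 30 87 36 53 18 F2 A0 B6.
Read back as big-endian, the last byte is least significant, giving 0x3087365318F2A0B6.
0x3087365318F2A0B6 = 3496823366205218998.

3496823366205218998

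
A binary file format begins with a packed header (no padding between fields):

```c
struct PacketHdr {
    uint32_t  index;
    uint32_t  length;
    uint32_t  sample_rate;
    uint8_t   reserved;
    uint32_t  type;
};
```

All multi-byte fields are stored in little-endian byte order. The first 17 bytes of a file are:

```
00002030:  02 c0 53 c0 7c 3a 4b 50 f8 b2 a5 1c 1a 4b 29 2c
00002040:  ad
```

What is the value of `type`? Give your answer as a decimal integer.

`type` follows `index` (4 B), `length` (4 B), `sample_rate` (4 B), `reserved` (1 B), so it starts at offset 4 + 4 + 4 + 1 = 13 and occupies 4 bytes.
Bytes at offsets 13..16: 4B 29 2C AD.
In little-endian order the low byte comes first in memory.
Reassemble most-significant byte first: AD 2C 29 4B → 0xAD2C294B.
0xAD2C294B = 2905352523.

2905352523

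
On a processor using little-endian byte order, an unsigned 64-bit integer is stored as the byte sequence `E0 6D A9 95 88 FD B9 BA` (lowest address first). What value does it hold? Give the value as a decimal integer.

13455064124814355936

Little-endian: lowest address holds the least-significant byte.
Reassemble most-significant byte first: BA B9 FD 88 95 A9 6D E0 → 0xBAB9FD8895A96DE0.
0xBAB9FD8895A96DE0 = 13455064124814355936.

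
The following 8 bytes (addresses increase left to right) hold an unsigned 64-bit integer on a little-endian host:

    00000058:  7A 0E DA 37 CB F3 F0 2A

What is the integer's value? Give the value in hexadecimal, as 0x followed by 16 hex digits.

0x2AF0F3CB37DA0E7A

In little-endian order the low byte comes first in memory.
Reassemble most-significant byte first: 2A F0 F3 CB 37 DA 0E 7A → 0x2AF0F3CB37DA0E7A.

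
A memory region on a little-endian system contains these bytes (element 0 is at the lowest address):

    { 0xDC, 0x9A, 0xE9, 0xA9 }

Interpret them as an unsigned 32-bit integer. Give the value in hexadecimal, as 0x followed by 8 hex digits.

Little-endian: lowest address holds the least-significant byte.
Reassemble most-significant byte first: A9 E9 9A DC → 0xA9E99ADC.

0xA9E99ADC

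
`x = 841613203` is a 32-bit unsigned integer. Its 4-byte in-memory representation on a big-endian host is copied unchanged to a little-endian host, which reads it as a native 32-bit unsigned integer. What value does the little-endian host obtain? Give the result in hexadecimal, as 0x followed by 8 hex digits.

0x93FF2932

841613203 in 32-bit hexadecimal is 0x3229FF93.
Stored big-endian, the bytes at ascending addresses are 32 29 FF 93.
Read back as little-endian, the first byte is least significant, giving 0x93FF2932.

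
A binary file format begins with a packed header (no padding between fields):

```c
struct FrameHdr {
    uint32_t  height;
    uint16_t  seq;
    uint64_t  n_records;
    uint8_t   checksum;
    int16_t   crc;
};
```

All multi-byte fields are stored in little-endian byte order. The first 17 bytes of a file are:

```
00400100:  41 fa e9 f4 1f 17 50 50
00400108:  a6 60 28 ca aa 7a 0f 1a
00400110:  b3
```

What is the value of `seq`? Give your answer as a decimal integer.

`seq` follows `height` (4 bytes), so it starts at byte offset 4 and occupies 2 bytes.
Bytes at offsets 4..5: 1F 17.
Little-endian: lowest address holds the least-significant byte.
Reassemble most-significant byte first: 17 1F → 0x171F.
0x171F = 5919.

5919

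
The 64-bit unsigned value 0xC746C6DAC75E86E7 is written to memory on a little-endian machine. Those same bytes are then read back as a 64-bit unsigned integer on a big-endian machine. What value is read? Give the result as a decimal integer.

16683126082102511303

Stored little-endian, the bytes at ascending addresses are E7 86 5E C7 DA C6 46 C7.
Read back as big-endian, the last byte is least significant, giving 0xE7865EC7DAC646C7.
0xE7865EC7DAC646C7 = 16683126082102511303.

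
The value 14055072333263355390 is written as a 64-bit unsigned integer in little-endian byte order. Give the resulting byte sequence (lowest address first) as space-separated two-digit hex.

FE 3D 95 F4 D1 A5 0D C3

14055072333263355390 in hexadecimal, padded to 64 bits, is 0xC30DA5D1F4953DFE.
Split into bytes (most-significant first): C3 0D A5 D1 F4 95 3D FE.
Little-endian: lowest address holds the least-significant byte.
So at ascending addresses the bytes are FE 3D 95 F4 D1 A5 0D C3.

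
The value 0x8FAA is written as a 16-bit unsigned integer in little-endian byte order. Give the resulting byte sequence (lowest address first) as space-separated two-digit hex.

AA 8F

Split into bytes (most-significant first): 8F AA.
In little-endian order the low byte comes first in memory.
So at ascending addresses the bytes are AA 8F.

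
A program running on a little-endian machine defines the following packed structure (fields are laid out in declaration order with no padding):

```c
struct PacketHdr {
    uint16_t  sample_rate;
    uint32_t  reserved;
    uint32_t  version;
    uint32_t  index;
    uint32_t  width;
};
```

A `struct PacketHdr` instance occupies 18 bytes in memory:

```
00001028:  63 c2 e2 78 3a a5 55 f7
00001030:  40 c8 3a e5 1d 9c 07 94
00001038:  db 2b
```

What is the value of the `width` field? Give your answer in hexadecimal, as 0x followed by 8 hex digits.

`width` follows `sample_rate` (2 B), `reserved` (4 B), `version` (4 B), `index` (4 B), so it starts at offset 2 + 4 + 4 + 4 = 14 and occupies 4 bytes.
Bytes at offsets 14..17: 07 94 DB 2B.
Little-endian: lowest address holds the least-significant byte.
Reassemble most-significant byte first: 2B DB 94 07 → 0x2BDB9407.

0x2BDB9407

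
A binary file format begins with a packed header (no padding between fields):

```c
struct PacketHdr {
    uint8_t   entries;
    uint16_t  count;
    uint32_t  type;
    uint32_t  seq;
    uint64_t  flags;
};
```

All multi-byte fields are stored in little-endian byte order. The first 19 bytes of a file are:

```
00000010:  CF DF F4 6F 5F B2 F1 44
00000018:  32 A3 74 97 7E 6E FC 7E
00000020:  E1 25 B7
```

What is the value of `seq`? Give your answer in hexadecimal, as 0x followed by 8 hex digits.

`seq` follows `entries` (1 B), `count` (2 B), `type` (4 B), so it starts at offset 1 + 2 + 4 = 7 and occupies 4 bytes.
Bytes at offsets 7..10: 44 32 A3 74.
In little-endian order the low byte comes first in memory.
Reassemble most-significant byte first: 74 A3 32 44 → 0x74A33244.

0x74A33244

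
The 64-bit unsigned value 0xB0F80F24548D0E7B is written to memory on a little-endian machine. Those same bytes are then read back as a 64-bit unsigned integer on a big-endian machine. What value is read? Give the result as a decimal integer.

Stored little-endian, the bytes at ascending addresses are 7B 0E 8D 54 24 0F F8 B0.
Read back as big-endian, the last byte is least significant, giving 0x7B0E8D54240FF8B0.
0x7B0E8D54240FF8B0 = 8867180108860881072.

8867180108860881072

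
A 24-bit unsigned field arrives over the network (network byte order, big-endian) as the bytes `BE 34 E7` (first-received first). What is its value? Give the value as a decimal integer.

In big-endian order the high byte comes first in memory.
The bytes are already most-significant first: 0xBE34E7.
0xBE34E7 = 12465383.

12465383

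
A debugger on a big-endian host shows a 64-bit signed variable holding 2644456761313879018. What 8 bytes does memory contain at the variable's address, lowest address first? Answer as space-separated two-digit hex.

24 B2 FF 69 D9 FE 63 EA

2644456761313879018 in hexadecimal, padded to 64 bits, is 0x24B2FF69D9FE63EA.
Split into bytes (most-significant first): 24 B2 FF 69 D9 FE 63 EA.
Big-endian stores the most-significant byte at the lowest address.
So the memory order matches the most-significant-first order: 24 B2 FF 69 D9 FE 63 EA.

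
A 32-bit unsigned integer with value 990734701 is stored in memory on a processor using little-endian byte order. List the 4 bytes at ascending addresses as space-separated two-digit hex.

990734701 in hexadecimal, padded to 32 bits, is 0x3B0D696D.
Split into bytes (most-significant first): 3B 0D 69 6D.
Little-endian stores the least-significant byte at the lowest address.
So at ascending addresses the bytes are 6D 69 0D 3B.

6D 69 0D 3B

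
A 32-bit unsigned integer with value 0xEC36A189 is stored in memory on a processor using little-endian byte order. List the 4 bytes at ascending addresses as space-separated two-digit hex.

Split into bytes (most-significant first): EC 36 A1 89.
Little-endian: lowest address holds the least-significant byte.
So at ascending addresses the bytes are 89 A1 36 EC.

89 A1 36 EC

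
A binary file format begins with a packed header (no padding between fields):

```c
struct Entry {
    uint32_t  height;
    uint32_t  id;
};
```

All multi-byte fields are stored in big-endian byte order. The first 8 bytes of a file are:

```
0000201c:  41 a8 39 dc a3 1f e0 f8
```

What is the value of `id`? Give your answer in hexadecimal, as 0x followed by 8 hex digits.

`id` follows `height` (4 bytes), so it starts at byte offset 4 and occupies 4 bytes.
Bytes at offsets 4..7: A3 1F E0 F8.
In big-endian order the high byte comes first in memory.
The bytes are already most-significant first: 0xA31FE0F8.

0xA31FE0F8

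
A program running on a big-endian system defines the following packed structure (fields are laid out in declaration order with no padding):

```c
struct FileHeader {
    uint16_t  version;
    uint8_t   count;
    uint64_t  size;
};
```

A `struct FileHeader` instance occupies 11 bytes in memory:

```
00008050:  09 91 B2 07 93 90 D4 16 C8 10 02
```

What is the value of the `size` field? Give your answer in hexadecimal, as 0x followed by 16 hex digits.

0x079390D416C81002

`size` follows `version` (2 B), `count` (1 B), so it starts at offset 2 + 1 = 3 and occupies 8 bytes.
Bytes at offsets 3..10: 07 93 90 D4 16 C8 10 02.
Big-endian stores the most-significant byte at the lowest address.
The bytes are already most-significant first: 0x079390D416C81002.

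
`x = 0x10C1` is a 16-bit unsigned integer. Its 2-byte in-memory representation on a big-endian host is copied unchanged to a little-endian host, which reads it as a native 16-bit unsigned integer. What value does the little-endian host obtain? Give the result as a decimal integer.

Stored big-endian, the bytes at ascending addresses are 10 C1.
Read back as little-endian, the first byte is least significant, giving 0xC110.
0xC110 = 49424.

49424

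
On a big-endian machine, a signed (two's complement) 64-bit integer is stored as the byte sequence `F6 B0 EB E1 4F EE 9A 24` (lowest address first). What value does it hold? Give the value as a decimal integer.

Big-endian stores the most-significant byte at the lowest address.
The bytes are already most-significant first: 0xF6B0EBE14FEE9A24.
Top bit is set, so as a signed 64-bit value this is 0xF6B0EBE14FEE9A24 − 2^64 = -670776991536997852.

-670776991536997852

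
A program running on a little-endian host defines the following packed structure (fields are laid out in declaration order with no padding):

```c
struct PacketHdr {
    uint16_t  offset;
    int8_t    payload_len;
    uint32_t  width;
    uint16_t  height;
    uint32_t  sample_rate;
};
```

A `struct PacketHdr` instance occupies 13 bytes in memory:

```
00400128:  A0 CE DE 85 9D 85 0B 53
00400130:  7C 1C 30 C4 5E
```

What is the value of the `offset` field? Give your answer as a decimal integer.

`offset` is the first field, at byte offset 0, occupying 2 bytes.
Bytes at offsets 0..1: A0 CE.
Little-endian stores the least-significant byte at the lowest address.
Reassemble most-significant byte first: CE A0 → 0xCEA0.
0xCEA0 = 52896.

52896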